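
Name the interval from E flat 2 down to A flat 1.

Descending from Eb2 to Ab1 is the same interval as ascending Ab1 to Eb2.
A to E spans five letter names (A-B-C-D-E): a fifth.
Ab1 to Eb2 is 7 semitones, matching the perfect fifth exactly, so the quality is perfect.

perfect fifth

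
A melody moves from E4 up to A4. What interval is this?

perfect 4th

E to A spans four letter names (E-F-G-A), so the interval is some kind of fourth.
The perfect fourth spans 5 semitones, and E4 to A4 is exactly 5 semitones — so this is a perfect fourth.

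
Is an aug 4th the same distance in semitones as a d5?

Both span 6 semitones: an augmented fourth and a diminished fifth are the same chromatic distance.

Yes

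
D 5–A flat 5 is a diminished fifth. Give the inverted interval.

A4

Inverted interval numbers add to nine, so a fifth pairs with a fourth (5 + 4 = 9).
The quality also flips — diminished becomes augmented — giving an augmented fourth.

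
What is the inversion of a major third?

minor sixth

Interval numbers invert to sum to nine: 3 + 6 = 9, so a third inverts to a sixth.
The quality also flips — major becomes minor — giving a minor sixth.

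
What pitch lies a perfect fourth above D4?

Counting four letter names up from D lands on G.
A perfect fourth spans 5 semitones, so from D4 the target pitch is G4.

G4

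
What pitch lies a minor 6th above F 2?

Counting six letter names up from F lands on D.
Moving 8 semitones up from F2 (the size of a minor sixth) reaches Db3.

D flat 3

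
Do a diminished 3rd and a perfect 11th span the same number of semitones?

2 semitones (diminished third) vs 17 semitones (perfect eleventh): not equal.

No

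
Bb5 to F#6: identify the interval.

augmented 5th

B to F spans five letter names (B-C-D-E-F): a fifth.
Bb5 to F#6 spans 8 semitones — one semitone wider than the perfect fifth (7) — giving an augmented fifth.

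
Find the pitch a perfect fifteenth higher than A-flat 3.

A-flat 5

A fifteenth keeps the letter name A, two octaves up from A.
A perfect fifteenth is 24 semitones; 24 semitones up from Ab3 gives Ab5.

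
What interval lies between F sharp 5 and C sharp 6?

F to C spans five letter names (F-G-A-B-C) — that makes it a fifth of some quality.
F#5 to C#6 is 7 semitones, matching the perfect fifth exactly, so the quality is perfect.

perfect fifth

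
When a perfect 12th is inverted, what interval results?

perfect 4th

First reduce the compound perfect twelfth to its simple form, a perfect fifth.
The rule of nine gives the new number: 9 − 5 = 4, so a fifth becomes a fourth.
Quality inverts too: perfect stays perfect. That makes the inversion a perfect fourth.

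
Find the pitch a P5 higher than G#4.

D#5

The fifth takes the letter from G up to D.
A perfect fifth spans 7 semitones, so from G#4 the target pitch is D#5.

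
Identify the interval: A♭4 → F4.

minor 3rd

Descending from Ab4 to F4 is the same interval as ascending F4 to Ab4.
F to A spans three letter names (F-G-A) — that makes it a third of some quality.
F4 to Ab4 is 3 semitones, a half step short of the major third (4), so this is minor.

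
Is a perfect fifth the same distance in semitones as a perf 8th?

No

A perfect fifth spans 7 semitones; a perfect octave spans 12 semitones. They differ by 5.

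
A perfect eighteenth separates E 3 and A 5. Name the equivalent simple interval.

Each octave removed subtracts seven from the number: 18 − 14 = 4.
So a perfect eighteenth is 2 octaves plus a perfect fourth. The quality is unchanged.

perfect fourth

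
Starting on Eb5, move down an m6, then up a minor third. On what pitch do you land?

Bb4

Down a minor sixth from Eb5: G4 (8 semitones down).
A minor third up from G4 is Bb4.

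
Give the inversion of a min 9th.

First reduce the compound minor ninth to its simple form, a minor second.
Inverted interval numbers add to nine, so a second pairs with a seventh (2 + 7 = 9).
Quality inverts too: minor becomes major. That makes the inversion a major seventh.

major 7th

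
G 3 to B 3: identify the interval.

G to B spans three letter names (G-A-B) — that makes it a third of some quality.
G3 to B3 is 4 semitones, matching the major third exactly, so the quality is major.

M3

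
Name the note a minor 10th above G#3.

The tenth's letter: G up three letter names plus an octave → B.
A minor tenth spans 15 semitones, so from G#3 the target pitch is B4.

B4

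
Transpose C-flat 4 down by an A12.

F-double-flat 2

Counting five letter names plus an octave down from C lands on F.
An augmented twelfth is 20 semitones; 20 semitones down from Cb4 gives Fbb2.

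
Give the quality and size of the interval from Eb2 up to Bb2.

perfect fifth

E to B spans five letter names (E-F-G-A-B) — that makes it a fifth of some quality.
Counting semitones, Eb2→Bb2 is 7, which is the perfect fifth.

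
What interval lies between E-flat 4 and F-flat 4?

minor second

E to F spans two letter names (E-F): a second.
At 1 semitone, Eb4→Fb4 falls one short of a major second: minor.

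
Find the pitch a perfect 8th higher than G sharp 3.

For an octave the letter name doesn't change: still G, an octave up.
A perfect octave spans 12 semitones, so from G#3 the target pitch is G#4.

G sharp 4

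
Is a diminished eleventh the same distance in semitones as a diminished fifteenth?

A diminished eleventh spans 16 semitones; a diminished fifteenth spans 23 semitones. They differ by 7.

No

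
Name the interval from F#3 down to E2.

Descending from F#3 to E2 is the same interval as ascending E2 to F#3.
E to F spans two letter names (E-F), plus an octave: a ninth.
E2 to F#3 is 14 semitones, matching the major ninth exactly, so the quality is major.
(Equivalently, a compound major second: a major second plus an octave.)

major 9th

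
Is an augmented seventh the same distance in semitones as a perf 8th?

Both span 12 semitones: an augmented seventh and a perfect octave are the same chromatic distance.

Yes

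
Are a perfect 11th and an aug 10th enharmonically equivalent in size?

Yes

A perfect eleventh spans 17 semitones, and an augmented tenth also spans 17 semitones — they're enharmonic.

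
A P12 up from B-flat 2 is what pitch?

F 4

Counting five letter names plus an octave up from B lands on F.
A perfect twelfth is 19 semitones; 19 semitones up from Bb2 gives F4.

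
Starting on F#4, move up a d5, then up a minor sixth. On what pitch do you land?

Ab5

F#4 up a diminished fifth → C5 (6 semitones).
A minor sixth up from C5 is Ab5.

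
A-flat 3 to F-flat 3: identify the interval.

major third

Descending from Ab3 to Fb3 is the same interval as ascending Fb3 to Ab3.
F to A spans three letter names (F-G-A): a third.
The major third spans 4 semitones, and Fb3 to Ab3 is exactly 4 semitones — so this is a major third.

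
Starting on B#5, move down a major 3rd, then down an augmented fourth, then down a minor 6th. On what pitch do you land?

F#4

Down a major third from B#5: G#5 (4 semitones down).
G#5 down an augmented fourth → D5 (6 semitones).
D5 down a minor sixth → F#4 (8 semitones).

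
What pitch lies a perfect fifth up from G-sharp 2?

D-sharp 3

Five letter names up from G: D.
Moving 7 semitones up from G#2 (the size of a perfect fifth) reaches D#3.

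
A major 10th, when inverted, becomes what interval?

minor 6th

First reduce the compound major tenth to its simple form, a major third.
The rule of nine gives the new number: 9 − 3 = 6, so a third becomes a sixth.
The quality also flips — major becomes minor — giving a minor sixth.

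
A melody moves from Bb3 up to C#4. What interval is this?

augmented 2nd

B to C spans two letter names (B-C) — that makes it a second of some quality.
Bb3 to C#4 spans 3 semitones — one semitone wider than the major second (2) — giving an augmented second.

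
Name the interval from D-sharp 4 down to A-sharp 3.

Descending from D#4 to A#3 is the same interval as ascending A#3 to D#4.
A to D spans four letter names (A-B-C-D) — that makes it a fourth of some quality.
The perfect fourth spans 5 semitones, and A#3 to D#4 is exactly 5 semitones — so this is a perfect fourth.

perfect fourth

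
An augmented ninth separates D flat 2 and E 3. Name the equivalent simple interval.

Each octave removed subtracts seven from the number: 9 − 7 = 2.
That makes an augmented ninth a compound augmented second — an octave plus an augmented second.

A2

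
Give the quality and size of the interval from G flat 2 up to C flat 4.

perfect 11th

G to C spans four letter names (G-A-B-C), plus an octave — that makes it an eleventh of some quality.
Counting semitones, Gb2→Cb4 is 17, which is the perfect eleventh.
(Equivalently, a compound perfect fourth: a perfect fourth plus an octave.)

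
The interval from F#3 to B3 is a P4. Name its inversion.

The rule of nine gives the new number: 9 − 4 = 5, so a fourth becomes a fifth.
And perfect stays perfect under inversion, so we get a perfect fifth.

perfect fifth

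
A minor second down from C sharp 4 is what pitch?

Counting two letter names down from C lands on B.
A minor second is 1 semitone; 1 semitone down from C#4 gives B#3.

B sharp 3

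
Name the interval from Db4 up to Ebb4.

minor 2nd

D to E spans two letter names (D-E) — that makes it a second of some quality.
A major second would be 2 semitones, but Db4 to Ebb4 is 1 — one semitone narrower, making it a minor second.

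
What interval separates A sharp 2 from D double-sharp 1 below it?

diminished twelfth

Descending from A#2 to D##1 is the same interval as ascending D##1 to A#2.
D to A spans five letter names (D-E-F-G-A), plus an octave: a twelfth.
D##1 to A#2 spans 18 semitones — one semitone narrower than the perfect twelfth (19) — giving a diminished twelfth.
(Equivalently, a compound diminished fifth: a diminished fifth plus an octave.)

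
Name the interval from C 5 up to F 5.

perfect fourth

C to F spans four letter names (C-D-E-F) — that makes it a fourth of some quality.
C5 to F5 is 5 semitones, matching the perfect fourth exactly, so the quality is perfect.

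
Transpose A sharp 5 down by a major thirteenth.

C sharp 4

Counting six letter names plus an octave down from A lands on C.
A major thirteenth spans 21 semitones, so from A#5 the target pitch is C#4.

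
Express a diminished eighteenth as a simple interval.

Take out 2 octaves (14 from the number): 18 − 14 = 4.
That makes a diminished eighteenth a compound diminished fourth — 2 octaves plus a diminished fourth.

diminished fourth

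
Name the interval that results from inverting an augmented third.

diminished 6th

Inverted interval numbers add to nine, so a third pairs with a sixth (3 + 6 = 9).
Quality inverts too: augmented becomes diminished. That makes the inversion a diminished sixth.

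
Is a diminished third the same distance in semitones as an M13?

No

A diminished third spans 2 semitones; a major thirteenth spans 21 semitones. They differ by 19.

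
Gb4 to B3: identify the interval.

d6

Descending from Gb4 to B3 is the same interval as ascending B3 to Gb4.
B to G spans six letter names (B-C-D-E-F-G) — that makes it a sixth of some quality.
A major sixth would be 9 semitones; B3 to Gb4 is 7, two semitones narrower, so the interval is diminished.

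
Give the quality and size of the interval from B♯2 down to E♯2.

Descending from B#2 to E#2 is the same interval as ascending E#2 to B#2.
E to B spans five letter names (E-F-G-A-B), so the interval is some kind of fifth.
Counting semitones, E#2→B#2 is 7, which is the perfect fifth.

P5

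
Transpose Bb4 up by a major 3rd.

D5

Three letter names up from B: D.
A major third is 4 semitones; 4 semitones up from Bb4 gives D5.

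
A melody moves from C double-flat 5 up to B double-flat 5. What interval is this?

C to B spans seven letter names (C-D-E-F-G-A-B) — that makes it a seventh of some quality.
Counting semitones, Cbb5→Bbb5 is 11, which is the major seventh.

major seventh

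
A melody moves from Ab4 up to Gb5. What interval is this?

A to G spans seven letter names (A-B-C-D-E-F-G) — that makes it a seventh of some quality.
At 10 semitones, Ab4→Gb5 falls one short of a major seventh: minor.

minor seventh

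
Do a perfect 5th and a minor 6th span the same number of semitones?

A perfect fifth spans 7 semitones; a minor sixth spans 8 semitones. They differ by 1.

No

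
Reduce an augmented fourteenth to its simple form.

augmented 7th

Subtracting seven from the interval number removes an octave: 14 − 7 = 7.
That makes an augmented fourteenth a compound augmented seventh — an octave plus an augmented seventh.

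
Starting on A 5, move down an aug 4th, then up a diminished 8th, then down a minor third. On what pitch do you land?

C flat 6

A5 down an augmented fourth → Eb5 (6 semitones).
Eb5 up a diminished octave → Ebb6 (11 semitones).
A minor third down from Ebb6 is Cb6.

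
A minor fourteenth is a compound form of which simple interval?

Take out an octave (7 from the number): 14 − 7 = 7.
So a minor fourteenth is an octave plus a minor seventh. The quality is unchanged.

minor seventh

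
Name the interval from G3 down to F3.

Descending from G3 to F3 is the same interval as ascending F3 to G3.
F to G spans two letter names (F-G): a second.
The major second spans 2 semitones, and F3 to G3 is exactly 2 semitones — so this is a major second.

M2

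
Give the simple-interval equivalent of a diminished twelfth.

diminished fifth

Subtracting seven from the interval number removes an octave: 12 − 7 = 5.
Quality carries through unchanged, so the simple form is a diminished fifth.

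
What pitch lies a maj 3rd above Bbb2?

Db3

Counting three letter names up from B lands on D.
A major third is 4 semitones; 4 semitones up from Bbb2 gives Db3.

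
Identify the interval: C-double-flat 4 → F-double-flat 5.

perfect 11th

C to F spans four letter names (C-D-E-F), plus an octave, so the interval is some kind of eleventh.
Cbb4 to Fbb5 is 17 semitones, matching the perfect eleventh exactly, so the quality is perfect.
(Equivalently, a compound perfect fourth: a perfect fourth plus an octave.)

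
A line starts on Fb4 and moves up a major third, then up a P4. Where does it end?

Fb4 up a major third → Ab4 (4 semitones).
Ab4 up a perfect fourth → Db5 (5 semitones).

Db5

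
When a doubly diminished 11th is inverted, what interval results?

AA5

First reduce the compound doubly diminished eleventh to its simple form, a doubly diminished fourth.
Inverted interval numbers add to nine, so a fourth pairs with a fifth (4 + 5 = 9).
Quality inverts too: doubly diminished becomes doubly augmented. That makes the inversion a doubly augmented fifth.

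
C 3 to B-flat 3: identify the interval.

minor 7th

C to B spans seven letter names (C-D-E-F-G-A-B), so the interval is some kind of seventh.
A major seventh would be 11 semitones, but C3 to Bb3 is 10 — one semitone narrower, making it a minor seventh.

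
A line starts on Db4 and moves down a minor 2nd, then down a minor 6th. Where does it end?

Down a minor second from Db4: C4 (1 semitone down).
C4 down a minor sixth → E3 (8 semitones).

E3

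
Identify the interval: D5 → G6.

D to G spans four letter names (D-E-F-G), plus an octave: an eleventh.
D5 to G6 is 17 semitones, matching the perfect eleventh exactly, so the quality is perfect.
(Equivalently, a compound perfect fourth: a perfect fourth plus an octave.)

perfect eleventh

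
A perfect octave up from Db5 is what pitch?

The letter stays D (same as the start), shifted an octave up.
Moving 12 semitones up from Db5 (the size of a perfect octave) reaches Db6.

Db6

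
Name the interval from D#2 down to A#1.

Descending from D#2 to A#1 is the same interval as ascending A#1 to D#2.
A to D spans four letter names (A-B-C-D): a fourth.
A#1 to D#2 is 5 semitones, matching the perfect fourth exactly, so the quality is perfect.

perfect fourth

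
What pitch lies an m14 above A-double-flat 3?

The fourteenth's letter: A up seven letter names plus an octave → G.
A minor fourteenth is 22 semitones; 22 semitones up from Abb3 gives Gbb5.

G-double-flat 5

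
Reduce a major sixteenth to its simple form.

Subtracting seven from the interval number removes an octave: 16 − 14 = 2.
So a major sixteenth is 2 octaves plus a major second. The quality is unchanged.

major 2nd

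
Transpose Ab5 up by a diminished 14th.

Counting seven letter names plus an octave up from A lands on G.
A diminished fourteenth is 21 semitones; 21 semitones up from Ab5 gives Gbb7.

Gbb7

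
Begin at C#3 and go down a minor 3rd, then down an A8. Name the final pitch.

A1

Down a minor third from C#3: A#2 (3 semitones down).
Down an augmented octave from A#2: A1 (13 semitones down).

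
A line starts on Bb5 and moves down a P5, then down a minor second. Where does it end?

Down a perfect fifth from Bb5: Eb5 (7 semitones down).
Eb5 down a minor second → D5 (1 semitone).

D5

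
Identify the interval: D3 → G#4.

D to G spans four letter names (D-E-F-G), plus an octave, so the interval is some kind of eleventh.
A perfect eleventh would be 17 semitones; D3 to G#4 is 18, one semitone wider, so the interval is augmented.
(Equivalently, a compound augmented fourth: an augmented fourth plus an octave.)

augmented eleventh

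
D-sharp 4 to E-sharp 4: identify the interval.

D to E spans two letter names (D-E) — that makes it a second of some quality.
D#4 to E#4 is 2 semitones, matching the major second exactly, so the quality is major.

major 2nd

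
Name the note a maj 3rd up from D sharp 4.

F double-sharp 4

Counting three letter names up from D lands on F.
A major third is 4 semitones; 4 semitones up from D#4 gives F##4.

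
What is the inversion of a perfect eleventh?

perfect 5th

First reduce the compound perfect eleventh to its simple form, a perfect fourth.
The rule of nine gives the new number: 9 − 4 = 5, so a fourth becomes a fifth.
And perfect stays perfect under inversion, so we get a perfect fifth.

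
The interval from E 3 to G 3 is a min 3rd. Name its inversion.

The rule of nine gives the new number: 9 − 3 = 6, so a third becomes a sixth.
Quality inverts too: minor becomes major. That makes the inversion a major sixth.

major 6th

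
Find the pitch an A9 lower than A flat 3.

The ninth's letter: A down two letter names plus an octave → G.
An augmented ninth is 15 semitones; 15 semitones down from Ab3 gives Gbb2.

G double-flat 2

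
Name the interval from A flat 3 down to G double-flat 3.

augmented second

Descending from Ab3 to Gbb3 is the same interval as ascending Gbb3 to Ab3.
G to A spans two letter names (G-A), so the interval is some kind of second.
The major second is 2 semitones; here we have 3, one semitone wider: augmented.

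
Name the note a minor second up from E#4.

F#4

Counting two letter names up from E lands on F.
A minor second spans 1 semitone, so from E#4 the target pitch is F#4.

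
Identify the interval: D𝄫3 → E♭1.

diminished 14th

Descending from Dbb3 to Eb1 is the same interval as ascending Eb1 to Dbb3.
E to D spans seven letter names (E-F-G-A-B-C-D), plus an octave, so the interval is some kind of fourteenth.
Eb1 to Dbb3 spans 21 semitones — two semitones narrower than the major fourteenth (23) — giving a diminished fourteenth.
(Equivalently, a compound diminished seventh: a diminished seventh plus an octave.)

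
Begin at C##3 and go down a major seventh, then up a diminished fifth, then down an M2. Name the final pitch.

G2

C##3 down a major seventh → D#2 (11 semitones).
D#2 up a diminished fifth → A2 (6 semitones).
A2 down a major second → G2 (2 semitones).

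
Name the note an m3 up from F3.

The third takes the letter from F up to A.
A minor third spans 3 semitones, so from F3 the target pitch is Ab3.

Ab3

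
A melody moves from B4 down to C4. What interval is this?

Descending from B4 to C4 is the same interval as ascending C4 to B4.
C to B spans seven letter names (C-D-E-F-G-A-B), so the interval is some kind of seventh.
C4 to B4 is 11 semitones, matching the major seventh exactly, so the quality is major.

major seventh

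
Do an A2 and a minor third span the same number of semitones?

An augmented second = 3 semitones = a minor third; enharmonically equal.

Yes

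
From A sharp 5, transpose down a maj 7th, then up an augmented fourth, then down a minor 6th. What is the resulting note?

G double-sharp 4

A major seventh down from A#5 is B4.
An augmented fourth up from B4 is E#5.
E#5 down a minor sixth → G##4 (8 semitones).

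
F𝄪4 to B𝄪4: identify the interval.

F to B spans four letter names (F-G-A-B): a fourth.
A perfect fourth would be 5 semitones; F##4 to B##4 is 6, one semitone wider, so the interval is augmented.

augmented fourth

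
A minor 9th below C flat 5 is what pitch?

B flat 3

Two letters down from C (plus an octave) reaches B.
A minor ninth spans 13 semitones, so from Cb5 the target pitch is Bb3.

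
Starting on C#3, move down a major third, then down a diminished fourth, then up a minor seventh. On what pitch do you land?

D#3

C#3 down a major third → A2 (4 semitones).
A2 down a diminished fourth → E#2 (4 semitones).
E#2 up a minor seventh → D#3 (10 semitones).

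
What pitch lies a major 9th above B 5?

Counting two letter names plus an octave up from B lands on C.
A major ninth spans 14 semitones, so from B5 the target pitch is C#7.

C sharp 7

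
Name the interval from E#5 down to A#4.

Descending from E#5 to A#4 is the same interval as ascending A#4 to E#5.
A to E spans five letter names (A-B-C-D-E), so the interval is some kind of fifth.
A#4 to E#5 is 7 semitones, matching the perfect fifth exactly, so the quality is perfect.

P5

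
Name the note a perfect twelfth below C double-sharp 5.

Five letters down from C (plus an octave) reaches F.
A perfect twelfth spans 19 semitones, so from C##5 the target pitch is F##3.

F double-sharp 3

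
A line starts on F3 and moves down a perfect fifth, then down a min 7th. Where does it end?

A perfect fifth down from F3 is Bb2.
Bb2 down a minor seventh → C2 (10 semitones).

C2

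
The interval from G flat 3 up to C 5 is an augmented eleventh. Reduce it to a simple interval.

Subtracting seven from the interval number removes an octave: 11 − 7 = 4.
That makes an augmented eleventh a compound augmented fourth — an octave plus an augmented fourth.

augmented 4th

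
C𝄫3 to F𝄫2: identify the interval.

perfect fifth

Descending from Cbb3 to Fbb2 is the same interval as ascending Fbb2 to Cbb3.
F to C spans five letter names (F-G-A-B-C), so the interval is some kind of fifth.
Counting semitones, Fbb2→Cbb3 is 7, which is the perfect fifth.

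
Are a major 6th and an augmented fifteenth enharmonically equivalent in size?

No

A major sixth spans 9 semitones; an augmented fifteenth spans 25 semitones. They differ by 16.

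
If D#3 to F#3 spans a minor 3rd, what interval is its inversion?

Interval numbers invert to sum to nine: 3 + 6 = 9, so a third inverts to a sixth.
Quality inverts too: minor becomes major. That makes the inversion a major sixth.

M6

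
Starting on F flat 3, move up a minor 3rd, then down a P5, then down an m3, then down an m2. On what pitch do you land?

Up a minor third from Fb3: Abb3 (3 semitones up).
A perfect fifth down from Abb3 is Dbb3.
Dbb3 down a minor third → Bbb2 (3 semitones).
Bbb2 down a minor second → Ab2 (1 semitone).

A flat 2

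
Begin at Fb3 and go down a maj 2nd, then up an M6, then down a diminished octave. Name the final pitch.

C3

Fb3 down a major second → Ebb3 (2 semitones).
Up a major sixth from Ebb3: Cb4 (9 semitones up).
Cb4 down a diminished octave → C3 (11 semitones).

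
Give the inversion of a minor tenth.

First reduce the compound minor tenth to its simple form, a minor third.
Inverted interval numbers add to nine, so a third pairs with a sixth (3 + 6 = 9).
Quality inverts too: minor becomes major. That makes the inversion a major sixth.

major 6th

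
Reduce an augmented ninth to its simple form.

Each octave removed subtracts seven from the number: 9 − 7 = 2.
Quality carries through unchanged, so the simple form is an augmented second.

A2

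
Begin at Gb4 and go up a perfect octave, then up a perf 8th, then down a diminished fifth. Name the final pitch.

Up a perfect octave from Gb4: Gb5 (12 semitones up).
A perfect octave up from Gb5 is Gb6.
Gb6 down a diminished fifth → C6 (6 semitones).

C6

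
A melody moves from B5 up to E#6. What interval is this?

B to E spans four letter names (B-C-D-E) — that makes it a fourth of some quality.
The perfect fourth is 5 semitones; here we have 6, one semitone wider: augmented.

augmented 4th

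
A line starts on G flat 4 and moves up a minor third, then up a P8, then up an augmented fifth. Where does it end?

Gb4 up a minor third → Bbb4 (3 semitones).
A perfect octave up from Bbb4 is Bbb5.
Up an augmented fifth from Bbb5: F6 (8 semitones up).

F 6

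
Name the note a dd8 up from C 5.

The letter stays C (same as the start), shifted an octave up.
Moving 10 semitones up from C5 (the size of a doubly diminished octave) reaches Cbb6.

C-double-flat 6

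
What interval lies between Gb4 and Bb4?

major third

G to B spans three letter names (G-A-B) — that makes it a third of some quality.
Gb4 to Bb4 is 4 semitones, matching the major third exactly, so the quality is major.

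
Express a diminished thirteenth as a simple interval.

diminished 6th

Take out an octave (7 from the number): 13 − 7 = 6.
Quality carries through unchanged, so the simple form is a diminished sixth.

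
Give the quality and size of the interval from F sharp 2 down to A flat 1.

augmented 6th

Descending from F#2 to Ab1 is the same interval as ascending Ab1 to F#2.
A to F spans six letter names (A-B-C-D-E-F) — that makes it a sixth of some quality.
A major sixth would be 9 semitones; Ab1 to F#2 is 10, one semitone wider, so the interval is augmented.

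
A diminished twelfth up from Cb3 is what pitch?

Five letters up from C (plus an octave) reaches G.
A diminished twelfth spans 18 semitones, so from Cb3 the target pitch is Gbb4.

Gbb4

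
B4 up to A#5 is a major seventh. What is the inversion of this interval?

minor 2nd

The rule of nine gives the new number: 9 − 7 = 2, so a seventh becomes a second.
And major becomes minor under inversion, so we get a minor second.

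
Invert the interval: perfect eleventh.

perfect fifth

First reduce the compound perfect eleventh to its simple form, a perfect fourth.
The rule of nine gives the new number: 9 − 4 = 5, so a fourth becomes a fifth.
And perfect stays perfect under inversion, so we get a perfect fifth.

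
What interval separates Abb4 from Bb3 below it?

diminished seventh

Descending from Abb4 to Bb3 is the same interval as ascending Bb3 to Abb4.
B to A spans seven letter names (B-C-D-E-F-G-A): a seventh.
The major seventh is 11 semitones; here we have 9, two semitones narrower: diminished.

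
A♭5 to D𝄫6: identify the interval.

A to D spans four letter names (A-B-C-D): a fourth.
Ab5 to Dbb6 spans 4 semitones — one semitone narrower than the perfect fourth (5) — giving a diminished fourth.

diminished fourth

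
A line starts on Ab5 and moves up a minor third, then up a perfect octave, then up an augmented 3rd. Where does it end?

Up a minor third from Ab5: Cb6 (3 semitones up).
Cb6 up a perfect octave → Cb7 (12 semitones).
Cb7 up an augmented third → E7 (5 semitones).

E7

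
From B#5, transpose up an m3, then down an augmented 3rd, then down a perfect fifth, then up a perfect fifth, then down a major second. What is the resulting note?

A minor third up from B#5 is D#6.
An augmented third down from D#6 is Bb5.
Bb5 down a perfect fifth → Eb5 (7 semitones).
A perfect fifth up from Eb5 is Bb5.
A major second down from Bb5 is Ab5.

Ab5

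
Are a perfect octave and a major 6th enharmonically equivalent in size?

12 semitones (perfect octave) vs 9 semitones (major sixth): not equal.

No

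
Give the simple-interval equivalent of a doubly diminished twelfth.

doubly diminished fifth

Subtracting seven from the interval number removes an octave: 12 − 7 = 5.
So a doubly diminished twelfth is an octave plus a doubly diminished fifth. The quality is unchanged.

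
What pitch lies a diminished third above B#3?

D4

The third takes the letter from B up to D.
A diminished third is 2 semitones; 2 semitones up from B#3 gives D4.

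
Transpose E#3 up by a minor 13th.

C#5

The thirteenth's letter: E up six letter names plus an octave → C.
A minor thirteenth is 20 semitones; 20 semitones up from E#3 gives C#5.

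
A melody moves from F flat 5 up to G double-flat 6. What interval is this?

F to G spans two letter names (F-G), plus an octave: a ninth.
A major ninth would be 14 semitones, but Fb5 to Gbb6 is 13 — one semitone narrower, making it a minor ninth.
(Equivalently, a compound minor second: a minor second plus an octave.)

minor 9th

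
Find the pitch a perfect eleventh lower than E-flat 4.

B-flat 2

Counting four letter names plus an octave down from E lands on B.
A perfect eleventh is 17 semitones; 17 semitones down from Eb4 gives Bb2.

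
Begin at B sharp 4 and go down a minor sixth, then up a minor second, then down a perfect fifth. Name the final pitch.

A minor sixth down from B#4 is D##4.
D##4 up a minor second → E#4 (1 semitone).
E#4 down a perfect fifth → A#3 (7 semitones).

A sharp 3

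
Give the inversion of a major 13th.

minor 3rd

First reduce the compound major thirteenth to its simple form, a major sixth.
Inverted interval numbers add to nine, so a sixth pairs with a third (6 + 3 = 9).
And major becomes minor under inversion, so we get a minor third.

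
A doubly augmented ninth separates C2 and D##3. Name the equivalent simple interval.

doubly augmented 2nd

Subtracting seven from the interval number removes an octave: 9 − 7 = 2.
So a doubly augmented ninth is an octave plus a doubly augmented second. The quality is unchanged.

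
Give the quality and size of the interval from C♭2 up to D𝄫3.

C to D spans two letter names (C-D), plus an octave — that makes it a ninth of some quality.
At 13 semitones, Cb2→Dbb3 falls one short of a major ninth: minor.
(Equivalently, a compound minor second: a minor second plus an octave.)

m9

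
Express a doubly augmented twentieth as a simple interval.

doubly augmented 6th

Take out 2 octaves (14 from the number): 20 − 14 = 6.
Quality carries through unchanged, so the simple form is a doubly augmented sixth.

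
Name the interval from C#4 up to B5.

m14

C to B spans seven letter names (C-D-E-F-G-A-B), plus an octave, so the interval is some kind of fourteenth.
C#4 to B5 is 22 semitones, a half step short of the major fourteenth (23), so this is minor.
(Equivalently, a compound minor seventh: a minor seventh plus an octave.)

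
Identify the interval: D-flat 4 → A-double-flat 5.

diminished 12th

D to A spans five letter names (D-E-F-G-A), plus an octave: a twelfth.
Db4 to Abb5 spans 18 semitones — one semitone narrower than the perfect twelfth (19) — giving a diminished twelfth.
(Equivalently, a compound diminished fifth: a diminished fifth plus an octave.)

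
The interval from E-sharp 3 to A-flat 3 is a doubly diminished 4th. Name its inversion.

Inverted interval numbers add to nine, so a fourth pairs with a fifth (4 + 5 = 9).
Quality inverts too: doubly diminished becomes doubly augmented. That makes the inversion a doubly augmented fifth.

doubly augmented 5th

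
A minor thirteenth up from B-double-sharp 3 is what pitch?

G-double-sharp 5

The thirteenth's letter: B up six letter names plus an octave → G.
A minor thirteenth is 20 semitones; 20 semitones up from B##3 gives G##5.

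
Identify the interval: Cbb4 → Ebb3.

Descending from Cbb4 to Ebb3 is the same interval as ascending Ebb3 to Cbb4.
E to C spans six letter names (E-F-G-A-B-C) — that makes it a sixth of some quality.
Ebb3 to Cbb4 is 8 semitones, a half step short of the major sixth (9), so this is minor.

minor 6th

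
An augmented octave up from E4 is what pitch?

For an octave the letter name doesn't change: still E, an octave up.
Moving 13 semitones up from E4 (the size of an augmented octave) reaches E#5.

E#5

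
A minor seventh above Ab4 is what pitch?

Seven letter names up from A: G.
Moving 10 semitones up from Ab4 (the size of a minor seventh) reaches Gb5.

Gb5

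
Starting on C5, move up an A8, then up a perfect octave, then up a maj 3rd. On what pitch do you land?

An augmented octave up from C5 is C#6.
A perfect octave up from C#6 is C#7.
A major third up from C#7 is E#7.

E#7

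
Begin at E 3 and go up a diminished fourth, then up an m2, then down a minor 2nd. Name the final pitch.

E3 up a diminished fourth → Ab3 (4 semitones).
Ab3 up a minor second → Bbb3 (1 semitone).
A minor second down from Bbb3 is Ab3.

A flat 3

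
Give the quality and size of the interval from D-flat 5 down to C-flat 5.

Descending from Db5 to Cb5 is the same interval as ascending Cb5 to Db5.
C to D spans two letter names (C-D) — that makes it a second of some quality.
The major second spans 2 semitones, and Cb5 to Db5 is exactly 2 semitones — so this is a major second.

major second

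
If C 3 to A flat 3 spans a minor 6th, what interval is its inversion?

The rule of nine gives the new number: 9 − 6 = 3, so a sixth becomes a third.
And minor becomes major under inversion, so we get a major third.

M3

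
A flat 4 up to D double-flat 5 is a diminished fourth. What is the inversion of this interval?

Interval numbers invert to sum to nine: 4 + 5 = 9, so a fourth inverts to a fifth.
Quality inverts too: diminished becomes augmented. That makes the inversion an augmented fifth.

augmented fifth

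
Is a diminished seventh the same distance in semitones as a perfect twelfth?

No

A diminished seventh is 9 semitones but a perfect twelfth is 19 semitones — different sizes.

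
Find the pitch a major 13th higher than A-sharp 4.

F-double-sharp 6

Counting six letter names plus an octave up from A lands on F.
A major thirteenth spans 21 semitones, so from A#4 the target pitch is F##6.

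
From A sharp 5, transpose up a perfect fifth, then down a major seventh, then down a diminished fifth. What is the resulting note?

A perfect fifth up from A#5 is E#6.
E#6 down a major seventh → F#5 (11 semitones).
A diminished fifth down from F#5 is B#4.

B sharp 4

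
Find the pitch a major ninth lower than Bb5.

Ab4

The ninth's letter: B down two letter names plus an octave → A.
A major ninth is 14 semitones; 14 semitones down from Bb5 gives Ab4.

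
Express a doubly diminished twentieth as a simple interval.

doubly diminished 6th

Each octave removed subtracts seven from the number: 20 − 14 = 6.
That makes a doubly diminished twentieth a compound doubly diminished sixth — 2 octaves plus a doubly diminished sixth.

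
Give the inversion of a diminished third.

A6

The rule of nine gives the new number: 9 − 3 = 6, so a third becomes a sixth.
Quality inverts too: diminished becomes augmented. That makes the inversion an augmented sixth.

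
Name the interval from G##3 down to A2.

Descending from G##3 to A2 is the same interval as ascending A2 to G##3.
A to G spans seven letter names (A-B-C-D-E-F-G) — that makes it a seventh of some quality.
A major seventh would be 11 semitones; A2 to G##3 is 12, one semitone wider, so the interval is augmented.

A7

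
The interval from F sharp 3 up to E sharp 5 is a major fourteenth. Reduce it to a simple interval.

major 7th

Each octave removed subtracts seven from the number: 14 − 7 = 7.
That makes a major fourteenth a compound major seventh — an octave plus a major seventh.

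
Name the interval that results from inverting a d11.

augmented 5th

First reduce the compound diminished eleventh to its simple form, a diminished fourth.
Interval numbers invert to sum to nine: 4 + 5 = 9, so a fourth inverts to a fifth.
The quality also flips — diminished becomes augmented — giving an augmented fifth.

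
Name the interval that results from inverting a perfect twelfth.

perfect 4th

First reduce the compound perfect twelfth to its simple form, a perfect fifth.
Inverted interval numbers add to nine, so a fifth pairs with a fourth (5 + 4 = 9).
The quality also flips — perfect stays perfect — giving a perfect fourth.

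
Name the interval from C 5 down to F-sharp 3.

Descending from C5 to F#3 is the same interval as ascending F#3 to C5.
F to C spans five letter names (F-G-A-B-C), plus an octave: a twelfth.
The perfect twelfth is 19 semitones; here we have 18, one semitone narrower: diminished.
(Equivalently, a compound diminished fifth: a diminished fifth plus an octave.)

diminished twelfth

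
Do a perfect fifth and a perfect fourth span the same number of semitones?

No

A perfect fifth spans 7 semitones; a perfect fourth spans 5 semitones. They differ by 2.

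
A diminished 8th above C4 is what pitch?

Cb5

For an octave the letter name doesn't change: still C, an octave up.
A diminished octave spans 11 semitones, so from C4 the target pitch is Cb5.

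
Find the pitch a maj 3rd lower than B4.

Counting three letter names down from B lands on G.
A major third spans 4 semitones, so from B4 the target pitch is G4.

G4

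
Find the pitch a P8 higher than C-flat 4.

The letter stays C (same as the start), shifted an octave up.
A perfect octave spans 12 semitones, so from Cb4 the target pitch is Cb5.

C-flat 5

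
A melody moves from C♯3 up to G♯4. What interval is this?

P12

C to G spans five letter names (C-D-E-F-G), plus an octave, so the interval is some kind of twelfth.
C#3 to G#4 is 19 semitones, matching the perfect twelfth exactly, so the quality is perfect.
(Equivalently, a compound perfect fifth: a perfect fifth plus an octave.)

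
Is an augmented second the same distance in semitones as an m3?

An augmented second = 3 semitones = a minor third; enharmonically equal.

Yes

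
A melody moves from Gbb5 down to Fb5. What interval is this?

minor second

Descending from Gbb5 to Fb5 is the same interval as ascending Fb5 to Gbb5.
F to G spans two letter names (F-G), so the interval is some kind of second.
A major second would be 2 semitones, but Fb5 to Gbb5 is 1 — one semitone narrower, making it a minor second.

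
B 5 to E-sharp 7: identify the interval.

augmented 11th

B to E spans four letter names (B-C-D-E), plus an octave: an eleventh.
A perfect eleventh would be 17 semitones; B5 to E#7 is 18, one semitone wider, so the interval is augmented.
(Equivalently, a compound augmented fourth: an augmented fourth plus an octave.)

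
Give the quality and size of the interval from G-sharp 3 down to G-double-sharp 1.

Descending from G#3 to G##1 is the same interval as ascending G##1 to G#3.
G to G is the same letter name, plus 2 octaves, so the interval is some kind of fifteenth.
The perfect fifteenth is 24 semitones; here we have 23, one semitone narrower: diminished.
(Equivalently, a compound diminished octave: a diminished octave plus an octave.)

diminished 15th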